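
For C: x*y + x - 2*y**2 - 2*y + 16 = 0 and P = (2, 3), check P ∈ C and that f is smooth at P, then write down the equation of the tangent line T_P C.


Tangent line at P: 4*x - 12*y + 28 = 0.

Step 1: f(2, 3) = 0, so P lies on C.
Step 2: partial derivatives
  f_x(x, y) = y + 1, f_y(x, y) = x - 4*y - 2.
  f_x(P) = 4, f_y(P) = -12 (gradient nonzero, so P is smooth).
Step 3: tangent line at P: 4·(x − 2) + -12·(y − 3) = 0.
Expanding: 4*x - 12*y + 28 = 0.


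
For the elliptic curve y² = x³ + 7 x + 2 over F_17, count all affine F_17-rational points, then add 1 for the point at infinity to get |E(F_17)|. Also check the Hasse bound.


Affine points = {(0, 6), (0, 11), (3, 4), (3, 13), (4, 3), (4, 14), (5, 3), (5, 14), (8, 3), (8, 14), (10, 1), (10, 16), (11, 4), (11, 13)}; affine count = 14; |E(F_17)| = 15.

Discriminant check: Δ ∝ 4a³ + 27b² = 4·7³ + 27·2² = 4·343 + 27·4 ≡ 1 (mod 17). Nonzero ⇒ E is nonsingular.
For each x ∈ F_17, compute rhs = x³ + 7·x + 2 mod 17, then count y ∈ F_17 with y² ≡ rhs.
  x = 0: rhs = 2, matching y values: 6, 11 (2 points).
  x = 1: rhs = 10, matching y values: none (0 points).
  x = 2: rhs = 7, matching y values: none (0 points).
  x = 3: rhs = 16, matching y values: 4, 13 (2 points).
  x = 4: rhs = 9, matching y values: 3, 14 (2 points).
  x = 5: rhs = 9, matching y values: 3, 14 (2 points).
  x = 6: rhs = 5, matching y values: none (0 points).
  x = 7: rhs = 3, matching y values: none (0 points).
  x = 8: rhs = 9, matching y values: 3, 14 (2 points).
  x = 9: rhs = 12, matching y values: none (0 points).
  x = 10: rhs = 1, matching y values: 1, 16 (2 points).
  x = 11: rhs = 16, matching y values: 4, 13 (2 points).
  x = 12: rhs = 12, matching y values: none (0 points).
  x = 13: rhs = 12, matching y values: none (0 points).
  x = 14: rhs = 5, matching y values: none (0 points).
  x = 15: rhs = 14, matching y values: none (0 points).
  x = 16: rhs = 11, matching y values: none (0 points).
Total affine count: 14.
Full point count |E(F_17)| = 14 + 1 = 15.
Hasse bound: |15 − (17+1)| = |-3| = 3 ≤ 2√17 ≈ 8.2462 ✓.


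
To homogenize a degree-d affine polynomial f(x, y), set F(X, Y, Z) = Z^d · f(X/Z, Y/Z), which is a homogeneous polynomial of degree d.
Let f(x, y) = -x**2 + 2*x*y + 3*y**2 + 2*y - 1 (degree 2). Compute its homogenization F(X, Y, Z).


F(X, Y, Z) = -X**2 + 2*X*Y + 3*Y**2 + 2*Y*Z - Z**2

deg(f) = 2.
Substitute x = X/Z, y = Y/Z into f, then multiply by Z^2.
  monomial -1·x^2·y^0 ↦ -1·X^2·Y^0·Z^0.
  monomial 2·x^1·y^1 ↦ 2·X^1·Y^1·Z^0.
  monomial 3·x^0·y^2 ↦ 3·X^0·Y^2·Z^0.
  monomial 2·x^0·y^1 ↦ 2·X^0·Y^1·Z^1.
  monomial -1·x^0·y^0 ↦ -1·X^0·Y^0·Z^2.
Collecting: F(X, Y, Z) = -X**2 + 2*X*Y + 3*Y**2 + 2*Y*Z - Z**2.


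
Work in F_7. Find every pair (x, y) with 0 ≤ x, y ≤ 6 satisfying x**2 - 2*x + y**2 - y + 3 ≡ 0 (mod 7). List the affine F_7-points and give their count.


Affine F_7-points: {(1, 4)}; count = 1.

For each of the 49 pairs (x, y) ∈ F_7², evaluate f(x, y) mod 7. Record the zeros.
  x = 0: [0↦3, 1↦3, 2↦5, 3↦2, 4↦1, 5↦2, 6↦5]  zeros at y ∈ ∅
  x = 1: [0↦2, 1↦2, 2↦4, 3↦1, 4↦0, 5↦1, 6↦4]  zeros at y ∈ {4}
  x = 2: [0↦3, 1↦3, 2↦5, 3↦2, 4↦1, 5↦2, 6↦5]  zeros at y ∈ ∅
  x = 3: [0↦6, 1↦6, 2↦1, 3↦5, 4↦4, 5↦5, 6↦1]  zeros at y ∈ ∅
  x = 4: [0↦4, 1↦4, 2↦6, 3↦3, 4↦2, 5↦3, 6↦6]  zeros at y ∈ ∅
  x = 5: [0↦4, 1↦4, 2↦6, 3↦3, 4↦2, 5↦3, 6↦6]  zeros at y ∈ ∅
  x = 6: [0↦6, 1↦6, 2↦1, 3↦5, 4↦4, 5↦5, 6↦1]  zeros at y ∈ ∅
Collecting zeros: affine points = {(1, 4)}.
Total count |C(F_7)_aff| = 1.


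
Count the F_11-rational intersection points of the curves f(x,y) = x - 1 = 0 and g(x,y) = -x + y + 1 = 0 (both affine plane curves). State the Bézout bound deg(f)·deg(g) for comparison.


Common zeros: {(1, 0)}; count = 1; Bézout bound = 1.

deg(f) = 1, deg(g) = 1, so Bézout bound = 1.
Scan x ∈ F_11. For each x, list the y ∈ F_11 with f(x, y) ≡ 0 and those with g(x, y) ≡ 0 (mod 11); the common zeros in that column are the intersection.
  x = 0: f ≡ 0 at y ∈ ∅; g ≡ 0 at y ∈ {10}; common: ∅.
  x = 1: f ≡ 0 at y ∈ {0, 1, 2, 3, 4, 5, 6, 7, 8, 9, 10}; g ≡ 0 at y ∈ {0}; common: {0}.
  x = 2: f ≡ 0 at y ∈ ∅; g ≡ 0 at y ∈ {1}; common: ∅.
  x = 3: f ≡ 0 at y ∈ ∅; g ≡ 0 at y ∈ {2}; common: ∅.
  x = 4: f ≡ 0 at y ∈ ∅; g ≡ 0 at y ∈ {3}; common: ∅.
  x = 5: f ≡ 0 at y ∈ ∅; g ≡ 0 at y ∈ {4}; common: ∅.
  x = 6: f ≡ 0 at y ∈ ∅; g ≡ 0 at y ∈ {5}; common: ∅.
  x = 7: f ≡ 0 at y ∈ ∅; g ≡ 0 at y ∈ {6}; common: ∅.
  x = 8: f ≡ 0 at y ∈ ∅; g ≡ 0 at y ∈ {7}; common: ∅.
  x = 9: f ≡ 0 at y ∈ ∅; g ≡ 0 at y ∈ {8}; common: ∅.
  x = 10: f ≡ 0 at y ∈ ∅; g ≡ 0 at y ∈ {9}; common: ∅.
Collecting: common zeros = {(1, 0)}, so the count is 1.
Comparison with the Bézout bound: 1 ≤ 1 = deg(f)·deg(g), as expected for curves with no common component (the bound is attained).


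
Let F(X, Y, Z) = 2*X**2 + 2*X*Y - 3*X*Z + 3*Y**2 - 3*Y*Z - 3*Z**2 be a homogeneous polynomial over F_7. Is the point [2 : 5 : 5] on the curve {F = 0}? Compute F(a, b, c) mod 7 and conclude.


F(2,5,5) ≡ 0 (mod 7); P is on the curve.

Evaluate F(2, 5, 5) term-by-term (mod 7).
  2*X**2 ↦ 2·4·1·1 = 8
  2*X*Y ↦ 2·2·5·1 = 20
  -3*X*Z ↦ -3·2·1·5 = -30
  3*Y**2 ↦ 3·1·25·1 = 75
  -3*Y*Z ↦ -3·1·5·5 = -75
  -3*Z**2 ↦ -3·1·1·25 = -75
Sum: F(2, 5, 5) = (8) + (20) + (-30) + (75) + (-75) + (-75) = -77.
Reducing mod 7: -77 ≡ 0 (mod 7).
Since F(a, b, c) ≡ 0 (mod 7), P lies on the curve.


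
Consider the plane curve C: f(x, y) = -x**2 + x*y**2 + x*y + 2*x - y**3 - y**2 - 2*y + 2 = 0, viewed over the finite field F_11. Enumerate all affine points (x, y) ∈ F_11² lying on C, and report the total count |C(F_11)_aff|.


Affine F_11-points: {(1, 8), (4, 3), (5, 10), (6, 0), (7, 0), (7, 8), (7, 9), (8, 9), (8, 10), (10, 3)}; count = 10.

For each of the 121 pairs (x, y) ∈ F_11², evaluate f(x, y) mod 11. Record the zeros.
  x = 0: [0↦2, 1↦9, 2↦8, 3↦4, 4↦2, 5↦7, 6↦2, 7↦3, 8↦4, 9↦10, 10↦4]  zeros at y ∈ ∅
  x = 1: [0↦3, 1↦1, 2↦4, 3↦6, 4↦1, 5↦5, 6↦1, 7↦5, 8↦0, 9↦2, 10↦5]  zeros at y ∈ {8}
  x = 2: [0↦2, 1↦2, 2↦9, 3↦6, 4↦9, 5↦1, 6↦9, 7↦5, 8↦5, 9↦3, 10↦4]  zeros at y ∈ ∅
  x = 3: [0↦10, 1↦1, 2↦1, 3↦4, 4↦4, 5↦6, 6↦4, 7↦3, 8↦8, 9↦2, 10↦1]  zeros at y ∈ ∅
  x = 4: [0↦5, 1↦9, 2↦2, 3↦0, 4↦8, 5↦9, 6↦8, 7↦10, 8↦9, 9↦10, 10↦7]  zeros at y ∈ {3}
  x = 5: [0↦9, 1↦4, 2↦1, 3↦5, 4↦10, 5↦10, 6↦10, 7↦4, 8↦8, 9↦5, 10↦0]  zeros at y ∈ {10}
  x = 6: [0↦0, 1↦8, 2↦9, 3↦8, 4↦10, 5↦9, 6↦10, 7↦7, 8↦5, 9↦9, 10↦2]  zeros at y ∈ {0}
  x = 7: [0↦0, 1↦10, 2↦4, 3↦9, 4↦8, 5↦6, 6↦8, 7↦8, 8↦0, 9↦0, 10↦2]  zeros at y ∈ {0, 8, 9}
  x = 8: [0↦9, 1↦10, 2↦8, 3↦8, 4↦4, 5↦1, 6↦4, 7↦7, 8↦4, 9↦0, 10↦0]  zeros at y ∈ {9, 10}
  x = 9: [0↦5, 1↦8, 2↦10, 3↦5, 4↦9, 5↦5, 6↦9, 7↦4, 8↦6, 9↦9, 10↦7]  zeros at y ∈ ∅
  x = 10: [0↦10, 1↦4, 2↦10, 3↦0, 4↦1, 5↦7, 6↦1, 7↦10, 8↦6, 9↦5, 10↦1]  zeros at y ∈ {3}
Collecting zeros: affine points = {(1, 8), (4, 3), (5, 10), (6, 0), (7, 0), (7, 8), (7, 9), (8, 9), (8, 10), (10, 3)}.
Total count |C(F_11)_aff| = 10.


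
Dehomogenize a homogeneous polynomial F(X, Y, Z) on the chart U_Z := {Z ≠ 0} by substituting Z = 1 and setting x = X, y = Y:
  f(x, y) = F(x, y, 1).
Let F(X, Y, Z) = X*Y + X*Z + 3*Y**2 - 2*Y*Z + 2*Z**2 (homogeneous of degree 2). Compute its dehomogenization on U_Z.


f(x, y) = x*y + x + 3*y**2 - 2*y + 2

On U_Z we set Z = 1. Each monomial c·X^i·Y^j·Z^k in F becomes c·x^i·y^j·1^k = c·x^i·y^j.
Substituting Z = 1: F(X, Y, 1) = x*y + x + 3*y**2 - 2*y + 2.
Note: deg(f) ≤ deg(F) = 2; strict inequality happens when F is divisible by Z (lost terms).


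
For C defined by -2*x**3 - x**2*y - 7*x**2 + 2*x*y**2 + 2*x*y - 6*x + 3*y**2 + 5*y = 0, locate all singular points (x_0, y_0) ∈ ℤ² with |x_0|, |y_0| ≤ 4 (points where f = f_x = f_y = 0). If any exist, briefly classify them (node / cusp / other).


Singular points: {(-1, -1)}; classification: cusp.

Compute partial derivatives:
  f_x = -6*x**2 - 2*x*y - 14*x + 2*y**2 + 2*y - 6.
  f_y = -x**2 + 4*x*y + 2*x + 6*y + 5.
Scan x_0 ∈ {−4, ..., 4}. For each x_0, f_y(x_0, y) is a polynomial in y; find its integer roots y ∈ {−4, ..., 4}, then test f_x and f at those candidates.
  x = -4: f_y(-4, y) = -10*y - 19; no integer root y with |y| ≤ 4.
  x = -3: f_y(-3, y) = -6*y - 10; no integer root y with |y| ≤ 4.
  x = -2: f_y(-2, y) = -2*y - 3; no integer root y with |y| ≤ 4.
  x = -1: f_y(-1, y) = 2*y + 2; vanishes at y ∈ {-1}. (-1, -1): f_x = 0, f = 0 — SINGULAR.
  x = 0: f_y(0, y) = 6*y + 5; no integer root y with |y| ≤ 4.
  x = 1: f_y(1, y) = 10*y + 6; no integer root y with |y| ≤ 4.
  x = 2: f_y(2, y) = 14*y + 5; no integer root y with |y| ≤ 4.
  x = 3: f_y(3, y) = 18*y + 2; no integer root y with |y| ≤ 4.
  x = 4: f_y(4, y) = 22*y - 3; no integer root y with |y| ≤ 4.
Only singular point on the grid: (-1, -1).
Classify: substitute x = -1 + u, y = -1 + v and expand: f = -2*u**3 - u**2*v + 2*u*v**2 + v**2.
No constant or linear terms (consistent with a singular point). Quadratic part: v**2. Cubic part: -2*u**3 - u**2*v + 2*u*v**2.
The quadratic part v**2 is a perfect square, so there is a single (double) tangent line v = 0, i.e. y = -1. Restricting the cubic part to that line (v = 0) leaves -2*u**3 ≠ 0, so f is not divisible by v and the branch is v² ≈ 2*u**3 to lowest order — this is a cusp.
Classification: cusp.


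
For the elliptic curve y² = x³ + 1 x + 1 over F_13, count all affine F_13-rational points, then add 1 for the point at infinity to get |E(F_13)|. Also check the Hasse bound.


Affine points = {(0, 1), (0, 12), (1, 4), (1, 9), (4, 2), (4, 11), (5, 1), (5, 12), (7, 0), (8, 1), (8, 12), (10, 6), (10, 7), (11, 2), (11, 11), (12, 5), (12, 8)}; affine count = 17; |E(F_13)| = 18.

Discriminant check: Δ ∝ 4a³ + 27b² = 4·1³ + 27·1² = 4·1 + 27·1 ≡ 5 (mod 13). Nonzero ⇒ E is nonsingular.
For each x ∈ F_13, compute rhs = x³ + 1·x + 1 mod 13, then count y ∈ F_13 with y² ≡ rhs.
  x = 0: rhs = 1, matching y values: 1, 12 (2 points).
  x = 1: rhs = 3, matching y values: 4, 9 (2 points).
  x = 2: rhs = 11, matching y values: none (0 points).
  x = 3: rhs = 5, matching y values: none (0 points).
  x = 4: rhs = 4, matching y values: 2, 11 (2 points).
  x = 5: rhs = 1, matching y values: 1, 12 (2 points).
  x = 6: rhs = 2, matching y values: none (0 points).
  x = 7: rhs = 0, matching y values: 0 (1 points).
  x = 8: rhs = 1, matching y values: 1, 12 (2 points).
  x = 9: rhs = 11, matching y values: none (0 points).
  x = 10: rhs = 10, matching y values: 6, 7 (2 points).
  x = 11: rhs = 4, matching y values: 2, 11 (2 points).
  x = 12: rhs = 12, matching y values: 5, 8 (2 points).
Total affine count: 17.
Full point count |E(F_13)| = 17 + 1 = 18.
Hasse bound: |18 − (13+1)| = |4| = 4 ≤ 2√13 ≈ 7.2111 ✓.


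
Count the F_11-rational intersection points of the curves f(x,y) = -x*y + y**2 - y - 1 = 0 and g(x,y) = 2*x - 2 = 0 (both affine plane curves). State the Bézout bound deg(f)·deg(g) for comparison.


Common zeros: ∅; count = 0; Bézout bound = 2.

deg(f) = 2, deg(g) = 1, so Bézout bound = 2.
Scan x ∈ F_11. For each x, list the y ∈ F_11 with f(x, y) ≡ 0 and those with g(x, y) ≡ 0 (mod 11); the common zeros in that column are the intersection.
  x = 0: f ≡ 0 at y ∈ {4, 8}; g ≡ 0 at y ∈ ∅; common: ∅.
  x = 1: f ≡ 0 at y ∈ ∅; g ≡ 0 at y ∈ {0, 1, 2, 3, 4, 5, 6, 7, 8, 9, 10}; common: ∅.
  x = 2: f ≡ 0 at y ∈ ∅; g ≡ 0 at y ∈ ∅; common: ∅.
  x = 3: f ≡ 0 at y ∈ {6, 9}; g ≡ 0 at y ∈ ∅; common: ∅.
  x = 4: f ≡ 0 at y ∈ ∅; g ≡ 0 at y ∈ ∅; common: ∅.
  x = 5: f ≡ 0 at y ∈ ∅; g ≡ 0 at y ∈ ∅; common: ∅.
  x = 6: f ≡ 0 at y ∈ {2, 5}; g ≡ 0 at y ∈ ∅; common: ∅.
  x = 7: f ≡ 0 at y ∈ ∅; g ≡ 0 at y ∈ ∅; common: ∅.
  x = 8: f ≡ 0 at y ∈ ∅; g ≡ 0 at y ∈ ∅; common: ∅.
  x = 9: f ≡ 0 at y ∈ {3, 7}; g ≡ 0 at y ∈ ∅; common: ∅.
  x = 10: f ≡ 0 at y ∈ {1, 10}; g ≡ 0 at y ∈ ∅; common: ∅.
Collecting: common zeros = ∅, so the count is 0.
Comparison with the Bézout bound: 0 ≤ 2 = deg(f)·deg(g), as expected for curves with no common component (the affine F_11-count falls short of the bound because intersections may lie at infinity, over extension fields, or carry multiplicity).


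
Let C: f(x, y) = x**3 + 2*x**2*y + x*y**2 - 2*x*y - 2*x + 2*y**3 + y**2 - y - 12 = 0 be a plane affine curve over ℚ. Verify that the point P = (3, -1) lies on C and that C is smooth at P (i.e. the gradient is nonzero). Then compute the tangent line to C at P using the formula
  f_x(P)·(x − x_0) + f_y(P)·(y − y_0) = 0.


Tangent line at P: 16*x + 9*y - 39 = 0.

Step 1: f(3, -1) = 0, so P lies on C.
Step 2: partial derivatives
  f_x(x, y) = 3*x**2 + 4*x*y + y**2 - 2*y - 2, f_y(x, y) = 2*x**2 + 2*x*y - 2*x + 6*y**2 + 2*y - 1.
  f_x(P) = 16, f_y(P) = 9 (gradient nonzero, so P is smooth).
Step 3: tangent line at P: 16·(x − 3) + 9·(y − -1) = 0.
Expanding: 16*x + 9*y - 39 = 0.


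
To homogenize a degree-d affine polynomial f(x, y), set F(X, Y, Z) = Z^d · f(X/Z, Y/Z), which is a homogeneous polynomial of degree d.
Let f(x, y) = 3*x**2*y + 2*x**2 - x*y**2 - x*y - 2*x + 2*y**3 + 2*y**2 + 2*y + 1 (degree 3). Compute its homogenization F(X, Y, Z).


F(X, Y, Z) = 3*X**2*Y + 2*X**2*Z - X*Y**2 - X*Y*Z - 2*X*Z**2 + 2*Y**3 + 2*Y**2*Z + 2*Y*Z**2 + Z**3

deg(f) = 3.
Substitute x = X/Z, y = Y/Z into f, then multiply by Z^3.
  monomial 3·x^2·y^1 ↦ 3·X^2·Y^1·Z^0.
  monomial 2·x^2·y^0 ↦ 2·X^2·Y^0·Z^1.
  monomial -1·x^1·y^2 ↦ -1·X^1·Y^2·Z^0.
  monomial -1·x^1·y^1 ↦ -1·X^1·Y^1·Z^1.
  monomial -2·x^1·y^0 ↦ -2·X^1·Y^0·Z^2.
  monomial 2·x^0·y^3 ↦ 2·X^0·Y^3·Z^0.
  monomial 2·x^0·y^2 ↦ 2·X^0·Y^2·Z^1.
  monomial 2·x^0·y^1 ↦ 2·X^0·Y^1·Z^2.
  monomial 1·x^0·y^0 ↦ 1·X^0·Y^0·Z^3.
Collecting: F(X, Y, Z) = 3*X**2*Y + 2*X**2*Z - X*Y**2 - X*Y*Z - 2*X*Z**2 + 2*Y**3 + 2*Y**2*Z + 2*Y*Z**2 + Z**3.


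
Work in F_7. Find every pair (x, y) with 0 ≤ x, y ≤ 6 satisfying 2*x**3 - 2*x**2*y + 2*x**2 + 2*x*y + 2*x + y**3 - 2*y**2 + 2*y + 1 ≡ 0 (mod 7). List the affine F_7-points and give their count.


Affine F_7-points: {(1, 0), (2, 6), (4, 3), (5, 5)}; count = 4.

For each of the 49 pairs (x, y) ∈ F_7², evaluate f(x, y) mod 7. Record the zeros.
  x = 0: [0↦1, 1↦2, 2↦5, 3↦2, 4↦6, 5↦2, 6↦3]  zeros at y ∈ ∅
  x = 1: [0↦0, 1↦1, 2↦4, 3↦1, 4↦5, 5↦1, 6↦2]  zeros at y ∈ {0}
  x = 2: [0↦1, 1↦5, 2↦4, 3↦4, 4↦4, 5↦3, 6↦0]  zeros at y ∈ {6}
  x = 3: [0↦2, 1↦5, 2↦3, 3↦2, 4↦1, 5↦6, 6↦2]  zeros at y ∈ ∅
  x = 4: [0↦1, 1↦6, 2↦6, 3↦0, 4↦1, 5↦1, 6↦6]  zeros at y ∈ {3}
  x = 5: [0↦3, 1↦6, 2↦4, 3↦3, 4↦2, 5↦0, 6↦3]  zeros at y ∈ {5}
  x = 6: [0↦6, 1↦3, 2↦2, 3↦2, 4↦2, 5↦1, 6↦5]  zeros at y ∈ ∅
Collecting zeros: affine points = {(1, 0), (2, 6), (4, 3), (5, 5)}.
Total count |C(F_7)_aff| = 4.


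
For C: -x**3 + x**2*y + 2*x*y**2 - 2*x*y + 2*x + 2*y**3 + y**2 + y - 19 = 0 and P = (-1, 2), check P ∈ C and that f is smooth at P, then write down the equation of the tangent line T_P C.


Tangent line at P: -x + 24*y - 49 = 0.

Step 1: f(-1, 2) = 0, so P lies on C.
Step 2: partial derivatives
  f_x(x, y) = -3*x**2 + 2*x*y + 2*y**2 - 2*y + 2, f_y(x, y) = x**2 + 4*x*y - 2*x + 6*y**2 + 2*y + 1.
  f_x(P) = -1, f_y(P) = 24 (gradient nonzero, so P is smooth).
Step 3: tangent line at P: -1·(x − -1) + 24·(y − 2) = 0.
Expanding: -x + 24*y - 49 = 0.


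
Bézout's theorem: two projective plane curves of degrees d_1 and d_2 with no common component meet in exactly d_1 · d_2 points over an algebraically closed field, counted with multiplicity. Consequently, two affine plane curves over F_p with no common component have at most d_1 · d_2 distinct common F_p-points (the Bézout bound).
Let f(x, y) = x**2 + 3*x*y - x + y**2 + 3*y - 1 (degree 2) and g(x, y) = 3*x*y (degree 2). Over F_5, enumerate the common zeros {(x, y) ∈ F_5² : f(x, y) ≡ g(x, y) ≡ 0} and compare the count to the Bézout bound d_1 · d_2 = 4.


Common zeros: {(3, 0)}; count = 1; Bézout bound = 4.

deg(f) = 2, deg(g) = 2, so Bézout bound = 4.
Scan x ∈ F_5. For each x, list the y ∈ F_5 with f(x, y) ≡ 0 and those with g(x, y) ≡ 0 (mod 5); the common zeros in that column are the intersection.
  x = 0: f ≡ 0 at y ∈ ∅; g ≡ 0 at y ∈ {0, 1, 2, 3, 4}; common: ∅.
  x = 1: f ≡ 0 at y ∈ {2}; g ≡ 0 at y ∈ {0}; common: ∅.
  x = 2: f ≡ 0 at y ∈ ∅; g ≡ 0 at y ∈ {0}; common: ∅.
  x = 3: f ≡ 0 at y ∈ {0, 3}; g ≡ 0 at y ∈ {0}; common: {0}.
  x = 4: f ≡ 0 at y ∈ {2, 3}; g ≡ 0 at y ∈ {0}; common: ∅.
Collecting: common zeros = {(3, 0)}, so the count is 1.
Comparison with the Bézout bound: 1 ≤ 4 = deg(f)·deg(g), as expected for curves with no common component (the affine F_5-count falls short of the bound because intersections may lie at infinity, over extension fields, or carry multiplicity).


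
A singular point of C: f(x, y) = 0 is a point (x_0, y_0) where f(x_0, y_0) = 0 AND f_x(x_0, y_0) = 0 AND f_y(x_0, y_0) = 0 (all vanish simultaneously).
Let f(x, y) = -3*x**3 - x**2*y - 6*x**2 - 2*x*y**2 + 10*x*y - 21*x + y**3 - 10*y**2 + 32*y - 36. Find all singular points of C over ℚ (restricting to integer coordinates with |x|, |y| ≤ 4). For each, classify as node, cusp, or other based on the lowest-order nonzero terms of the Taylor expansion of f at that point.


Singular points: {(-1, 3)}; classification: cusp.

Compute partial derivatives:
  f_x = -9*x**2 - 2*x*y - 12*x - 2*y**2 + 10*y - 21.
  f_y = -x**2 - 4*x*y + 10*x + 3*y**2 - 20*y + 32.
Scan x_0 ∈ {−4, ..., 4}. For each x_0, f_y(x_0, y) is a polynomial in y; find its integer roots y ∈ {−4, ..., 4}, then test f_x and f at those candidates.
  x = -4: f_y(-4, y) = 3*y**2 - 4*y - 24; no integer root y with |y| ≤ 4.
  x = -3: f_y(-3, y) = 3*y**2 - 8*y - 7; no integer root y with |y| ≤ 4.
  x = -2: f_y(-2, y) = 3*y**2 - 12*y + 8; no integer root y with |y| ≤ 4.
  x = -1: f_y(-1, y) = 3*y**2 - 16*y + 21; vanishes at y ∈ {3}. (-1, 3): f_x = 0, f = 0 — SINGULAR.
  x = 0: f_y(0, y) = 3*y**2 - 20*y + 32; vanishes at y ∈ {4}. (0, 4): f_x = -13 ≠ 0.
  x = 1: f_y(1, y) = 3*y**2 - 24*y + 41; no integer root y with |y| ≤ 4.
  x = 2: f_y(2, y) = 3*y**2 - 28*y + 48; no integer root y with |y| ≤ 4.
  x = 3: f_y(3, y) = 3*y**2 - 32*y + 53; no integer root y with |y| ≤ 4.
  x = 4: f_y(4, y) = 3*y**2 - 36*y + 56; no integer root y with |y| ≤ 4.
Only singular point on the grid: (-1, 3).
Classify: substitute x = -1 + u, y = 3 + v and expand: f = -3*u**3 - u**2*v - 2*u*v**2 + v**3 + v**2.
No constant or linear terms (consistent with a singular point). Quadratic part: v**2. Cubic part: -3*u**3 - u**2*v - 2*u*v**2 + v**3.
The quadratic part v**2 is a perfect square, so there is a single (double) tangent line v = 0, i.e. y = 3. Restricting the cubic part to that line (v = 0) leaves -3*u**3 ≠ 0, so f is not divisible by v and the branch is v² ≈ 3*u**3 to lowest order — this is a cusp.
Classification: cusp.


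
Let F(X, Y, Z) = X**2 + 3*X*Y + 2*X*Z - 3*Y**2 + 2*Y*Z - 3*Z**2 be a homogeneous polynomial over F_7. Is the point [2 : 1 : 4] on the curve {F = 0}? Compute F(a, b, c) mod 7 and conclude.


F(2,1,4) ≡ 4 (mod 7); P is NOT on the curve.

Evaluate F(2, 1, 4) term-by-term (mod 7).
  X**2 ↦ 1·4·1·1 = 4
  3*X*Y ↦ 3·2·1·1 = 6
  2*X*Z ↦ 2·2·1·4 = 16
  -3*Y**2 ↦ -3·1·1·1 = -3
  2*Y*Z ↦ 2·1·1·4 = 8
  -3*Z**2 ↦ -3·1·1·16 = -48
Sum: F(2, 1, 4) = (4) + (6) + (16) + (-3) + (8) + (-48) = -17.
Reducing mod 7: -17 ≡ 4 (mod 7).
Since F(a, b, c) ≡ 4 ≠ 0 (mod 7), P does NOT lie on the curve.


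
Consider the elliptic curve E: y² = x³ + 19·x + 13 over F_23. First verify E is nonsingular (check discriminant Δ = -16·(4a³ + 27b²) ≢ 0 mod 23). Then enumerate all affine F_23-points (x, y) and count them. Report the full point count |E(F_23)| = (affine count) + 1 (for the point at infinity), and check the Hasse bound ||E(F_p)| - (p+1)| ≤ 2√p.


Affine points = {(0, 6), (0, 17), (2, 6), (2, 17), (5, 7), (5, 16), (7, 11), (7, 12), (9, 4), (9, 19), (11, 9), (11, 14), (15, 4), (15, 19), (18, 0), (21, 6), (21, 17), (22, 4), (22, 19)}; affine count = 19; |E(F_23)| = 20.

Discriminant check: Δ ∝ 4a³ + 27b² = 4·19³ + 27·13² = 4·6859 + 27·169 ≡ 6 (mod 23). Nonzero ⇒ E is nonsingular.
For each x ∈ F_23, compute rhs = x³ + 19·x + 13 mod 23, then count y ∈ F_23 with y² ≡ rhs.
  x = 0: rhs = 13, matching y values: 6, 17 (2 points).
  x = 1: rhs = 10, matching y values: none (0 points).
  x = 2: rhs = 13, matching y values: 6, 17 (2 points).
  x = 3: rhs = 5, matching y values: none (0 points).
  x = 4: rhs = 15, matching y values: none (0 points).
  x = 5: rhs = 3, matching y values: 7, 16 (2 points).
  x = 6: rhs = 21, matching y values: none (0 points).
  x = 7: rhs = 6, matching y values: 11, 12 (2 points).
  x = 8: rhs = 10, matching y values: none (0 points).
  x = 9: rhs = 16, matching y values: 4, 19 (2 points).
  x = 10: rhs = 7, matching y values: none (0 points).
  x = 11: rhs = 12, matching y values: 9, 14 (2 points).
  x = 12: rhs = 14, matching y values: none (0 points).
  x = 13: rhs = 19, matching y values: none (0 points).
  x = 14: rhs = 10, matching y values: none (0 points).
  x = 15: rhs = 16, matching y values: 4, 19 (2 points).
  x = 16: rhs = 20, matching y values: none (0 points).
  x = 17: rhs = 5, matching y values: none (0 points).
  x = 18: rhs = 0, matching y values: 0 (1 points).
  x = 19: rhs = 11, matching y values: none (0 points).
  x = 20: rhs = 21, matching y values: none (0 points).
  x = 21: rhs = 13, matching y values: 6, 17 (2 points).
  x = 22: rhs = 16, matching y values: 4, 19 (2 points).
Total affine count: 19.
Full point count |E(F_23)| = 19 + 1 = 20.
Hasse bound: |20 − (23+1)| = |-4| = 4 ≤ 2√23 ≈ 9.5917 ✓.


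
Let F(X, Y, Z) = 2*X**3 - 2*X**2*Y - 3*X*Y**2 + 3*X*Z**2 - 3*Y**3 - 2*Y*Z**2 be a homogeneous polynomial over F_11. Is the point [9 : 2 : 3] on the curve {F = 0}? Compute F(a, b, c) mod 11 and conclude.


F(9,2,3) ≡ 10 (mod 11); P is NOT on the curve.

Evaluate F(9, 2, 3) term-by-term (mod 11).
  2*X**3 ↦ 2·729·1·1 = 1458
  -2*X**2*Y ↦ -2·81·2·1 = -324
  -3*X*Y**2 ↦ -3·9·4·1 = -108
  3*X*Z**2 ↦ 3·9·1·9 = 243
  -3*Y**3 ↦ -3·1·8·1 = -24
  -2*Y*Z**2 ↦ -2·1·2·9 = -36
Sum: F(9, 2, 3) = (1458) + (-324) + (-108) + (243) + (-24) + (-36) = 1209.
Reducing mod 11: 1209 ≡ 10 (mod 11).
Since F(a, b, c) ≡ 10 ≠ 0 (mod 11), P does NOT lie on the curve.


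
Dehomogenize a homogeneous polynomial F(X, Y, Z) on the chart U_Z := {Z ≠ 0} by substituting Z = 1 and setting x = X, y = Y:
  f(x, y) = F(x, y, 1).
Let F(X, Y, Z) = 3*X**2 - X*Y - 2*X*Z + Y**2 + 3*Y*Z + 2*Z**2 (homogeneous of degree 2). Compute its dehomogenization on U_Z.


f(x, y) = 3*x**2 - x*y - 2*x + y**2 + 3*y + 2

On U_Z we set Z = 1. Each monomial c·X^i·Y^j·Z^k in F becomes c·x^i·y^j·1^k = c·x^i·y^j.
Substituting Z = 1: F(X, Y, 1) = 3*x**2 - x*y - 2*x + y**2 + 3*y + 2.
Note: deg(f) ≤ deg(F) = 2; strict inequality happens when F is divisible by Z (lost terms).


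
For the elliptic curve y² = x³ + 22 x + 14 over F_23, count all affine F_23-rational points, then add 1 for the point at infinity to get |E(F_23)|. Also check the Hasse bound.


Affine points = {(8, 9), (8, 14), (11, 0), (13, 6), (13, 17), (15, 4), (15, 19), (16, 0), (18, 3), (18, 20), (19, 0), (20, 6), (20, 17), (21, 10), (21, 13)}; affine count = 15; |E(F_23)| = 16.

Discriminant check: Δ ∝ 4a³ + 27b² = 4·22³ + 27·14² = 4·10648 + 27·196 ≡ 21 (mod 23). Nonzero ⇒ E is nonsingular.
For each x ∈ F_23, compute rhs = x³ + 22·x + 14 mod 23, then count y ∈ F_23 with y² ≡ rhs.
  x = 0: rhs = 14, matching y values: none (0 points).
  x = 1: rhs = 14, matching y values: none (0 points).
  x = 2: rhs = 20, matching y values: none (0 points).
  x = 3: rhs = 15, matching y values: none (0 points).
  x = 4: rhs = 5, matching y values: none (0 points).
  x = 5: rhs = 19, matching y values: none (0 points).
  x = 6: rhs = 17, matching y values: none (0 points).
  x = 7: rhs = 5, matching y values: none (0 points).
  x = 8: rhs = 12, matching y values: 9, 14 (2 points).
  x = 9: rhs = 21, matching y values: none (0 points).
  x = 10: rhs = 15, matching y values: none (0 points).
  x = 11: rhs = 0, matching y values: 0 (1 points).
  x = 12: rhs = 5, matching y values: none (0 points).
  x = 13: rhs = 13, matching y values: 6, 17 (2 points).
  x = 14: rhs = 7, matching y values: none (0 points).
  x = 15: rhs = 16, matching y values: 4, 19 (2 points).
  x = 16: rhs = 0, matching y values: 0 (1 points).
  x = 17: rhs = 11, matching y values: none (0 points).
  x = 18: rhs = 9, matching y values: 3, 20 (2 points).
  x = 19: rhs = 0, matching y values: 0 (1 points).
  x = 20: rhs = 13, matching y values: 6, 17 (2 points).
  x = 21: rhs = 8, matching y values: 10, 13 (2 points).
  x = 22: rhs = 14, matching y values: none (0 points).
Total affine count: 15.
Full point count |E(F_23)| = 15 + 1 = 16.
Hasse bound: |16 − (23+1)| = |-8| = 8 ≤ 2√23 ≈ 9.5917 ✓.


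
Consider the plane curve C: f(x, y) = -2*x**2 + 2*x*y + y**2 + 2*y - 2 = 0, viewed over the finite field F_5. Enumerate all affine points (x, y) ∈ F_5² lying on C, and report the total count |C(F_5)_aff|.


Affine F_5-points: {(2, 0), (2, 4), (3, 0), (3, 2), (4, 2), (4, 3)}; count = 6.

For each of the 25 pairs (x, y) ∈ F_5², evaluate f(x, y) mod 5. Record the zeros.
  x = 0: [0↦3, 1↦1, 2↦1, 3↦3, 4↦2]  zeros at y ∈ ∅
  x = 1: [0↦1, 1↦1, 2↦3, 3↦2, 4↦3]  zeros at y ∈ ∅
  x = 2: [0↦0, 1↦2, 2↦1, 3↦2, 4↦0]  zeros at y ∈ {0, 4}
  x = 3: [0↦0, 1↦4, 2↦0, 3↦3, 4↦3]  zeros at y ∈ {0, 2}
  x = 4: [0↦1, 1↦2, 2↦0, 3↦0, 4↦2]  zeros at y ∈ {2, 3}
Collecting zeros: affine points = {(2, 0), (2, 4), (3, 0), (3, 2), (4, 2), (4, 3)}.
Total count |C(F_5)_aff| = 6.


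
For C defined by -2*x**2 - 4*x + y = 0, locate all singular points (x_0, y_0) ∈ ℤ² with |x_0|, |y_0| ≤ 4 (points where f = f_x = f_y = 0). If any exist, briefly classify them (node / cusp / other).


No singular points in the scanned grid; C is smooth there.

Compute partial derivatives:
  f_x = -4*x - 4.
  f_y = 1.
f_y = 1 is a nonzero constant, so f_y never vanishes: no point (x, y) can satisfy f = f_x = f_y = 0. In particular no (x, y) ∈ {−4, ..., 4}² is singular; the curve is smooth.


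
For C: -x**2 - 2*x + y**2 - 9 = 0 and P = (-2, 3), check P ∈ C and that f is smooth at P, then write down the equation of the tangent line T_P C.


Tangent line at P: 2*x + 6*y - 14 = 0.

Step 1: f(-2, 3) = 0, so P lies on C.
Step 2: partial derivatives
  f_x(x, y) = -2*x - 2, f_y(x, y) = 2*y.
  f_x(P) = 2, f_y(P) = 6 (gradient nonzero, so P is smooth).
Step 3: tangent line at P: 2·(x − -2) + 6·(y − 3) = 0.
Expanding: 2*x + 6*y - 14 = 0.


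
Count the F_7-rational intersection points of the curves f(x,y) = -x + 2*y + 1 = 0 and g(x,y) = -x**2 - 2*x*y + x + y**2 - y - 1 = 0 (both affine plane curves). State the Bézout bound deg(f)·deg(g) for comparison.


Common zeros: {(2, 4)}; count = 1; Bézout bound = 2.

deg(f) = 1, deg(g) = 2, so Bézout bound = 2.
Scan x ∈ F_7. For each x, list the y ∈ F_7 with f(x, y) ≡ 0 and those with g(x, y) ≡ 0 (mod 7); the common zeros in that column are the intersection.
  x = 0: f ≡ 0 at y ∈ {3}; g ≡ 0 at y ∈ ∅; common: ∅.
  x = 1: f ≡ 0 at y ∈ {0}; g ≡ 0 at y ∈ ∅; common: ∅.
  x = 2: f ≡ 0 at y ∈ {4}; g ≡ 0 at y ∈ {1, 4}; common: {4}.
  x = 3: f ≡ 0 at y ∈ {1}; g ≡ 0 at y ∈ {0}; common: ∅.
  x = 4: f ≡ 0 at y ∈ {5}; g ≡ 0 at y ∈ {1}; common: ∅.
  x = 5: f ≡ 0 at y ∈ {2}; g ≡ 0 at y ∈ {0, 4}; common: ∅.
  x = 6: f ≡ 0 at y ∈ {6}; g ≡ 0 at y ∈ ∅; common: ∅.
Collecting: common zeros = {(2, 4)}, so the count is 1.
Comparison with the Bézout bound: 1 ≤ 2 = deg(f)·deg(g), as expected for curves with no common component (the affine F_7-count falls short of the bound because intersections may lie at infinity, over extension fields, or carry multiplicity).


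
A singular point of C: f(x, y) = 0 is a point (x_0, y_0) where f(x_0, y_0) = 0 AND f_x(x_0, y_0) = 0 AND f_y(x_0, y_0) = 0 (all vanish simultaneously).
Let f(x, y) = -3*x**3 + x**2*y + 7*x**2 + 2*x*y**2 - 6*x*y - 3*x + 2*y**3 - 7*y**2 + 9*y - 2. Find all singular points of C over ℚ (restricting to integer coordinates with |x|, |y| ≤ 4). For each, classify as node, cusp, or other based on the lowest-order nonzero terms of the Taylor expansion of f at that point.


Singular points: {(1, 1)}; classification: node.

Compute partial derivatives:
  f_x = -9*x**2 + 2*x*y + 14*x + 2*y**2 - 6*y - 3.
  f_y = x**2 + 4*x*y - 6*x + 6*y**2 - 14*y + 9.
Scan x_0 ∈ {−4, ..., 4}. For each x_0, f_y(x_0, y) is a polynomial in y; find its integer roots y ∈ {−4, ..., 4}, then test f_x and f at those candidates.
  x = -4: f_y(-4, y) = 6*y**2 - 30*y + 49; no integer root y with |y| ≤ 4.
  x = -3: f_y(-3, y) = 6*y**2 - 26*y + 36; no integer root y with |y| ≤ 4.
  x = -2: f_y(-2, y) = 6*y**2 - 22*y + 25; no integer root y with |y| ≤ 4.
  x = -1: f_y(-1, y) = 6*y**2 - 18*y + 16; no integer root y with |y| ≤ 4.
  x = 0: f_y(0, y) = 6*y**2 - 14*y + 9; no integer root y with |y| ≤ 4.
  x = 1: f_y(1, y) = 6*y**2 - 10*y + 4; vanishes at y ∈ {1}. (1, 1): f_x = 0, f = 0 — SINGULAR.
  x = 2: f_y(2, y) = 6*y**2 - 6*y + 1; no integer root y with |y| ≤ 4.
  x = 3: f_y(3, y) = 6*y**2 - 2*y; vanishes at y ∈ {0}. (3, 0): f_x = -42 ≠ 0.
  x = 4: f_y(4, y) = 6*y**2 + 2*y + 1; no integer root y with |y| ≤ 4.
Only singular point on the grid: (1, 1).
Classify: substitute x = 1 + u, y = 1 + v and expand: f = -3*u**3 + u**2*v - u**2 + 2*u*v**2 + 2*v**3 + v**2.
No constant or linear terms (consistent with a singular point). Quadratic part: -u**2 + v**2. Cubic part: -3*u**3 + u**2*v + 2*u*v**2 + 2*v**3.
The quadratic part v**2 - u**2 = (v − u)(v + u) splits into two distinct linear factors, so there are two distinct tangent lines y − 1 = ±(x − 1) — this is a node (ordinary double point).
Classification: node.


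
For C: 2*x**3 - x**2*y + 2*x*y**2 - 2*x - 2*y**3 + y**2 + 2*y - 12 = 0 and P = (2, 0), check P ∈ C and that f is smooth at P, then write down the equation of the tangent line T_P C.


Tangent line at P: 22*x - 2*y - 44 = 0.

Step 1: f(2, 0) = 0, so P lies on C.
Step 2: partial derivatives
  f_x(x, y) = 6*x**2 - 2*x*y + 2*y**2 - 2, f_y(x, y) = -x**2 + 4*x*y - 6*y**2 + 2*y + 2.
  f_x(P) = 22, f_y(P) = -2 (gradient nonzero, so P is smooth).
Step 3: tangent line at P: 22·(x − 2) + -2·(y − 0) = 0.
Expanding: 22*x - 2*y - 44 = 0.


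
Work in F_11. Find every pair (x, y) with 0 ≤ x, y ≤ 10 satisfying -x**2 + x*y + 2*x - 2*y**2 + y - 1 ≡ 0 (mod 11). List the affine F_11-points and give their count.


Affine F_11-points: {(0, 8), (0, 9), (1, 0), (1, 1), (2, 1), (2, 6), (6, 3), (6, 6), (10, 3), (10, 8)}; count = 10.

For each of the 121 pairs (x, y) ∈ F_11², evaluate f(x, y) mod 11. Record the zeros.
  x = 0: [0↦10, 1↦9, 2↦4, 3↦6, 4↦4, 5↦9, 6↦10, 7↦7, 8↦0, 9↦0, 10↦7]  zeros at y ∈ {8, 9}
  x = 1: [0↦0, 1↦0, 2↦7, 3↦10, 4↦9, 5↦4, 6↦6, 7↦4, 8↦9, 9↦10, 10↦7]  zeros at y ∈ {0, 1}
  x = 2: [0↦10, 1↦0, 2↦8, 3↦1, 4↦1, 5↦8, 6↦0, 7↦10, 8↦5, 9↦7, 10↦5]  zeros at y ∈ {1, 6}
  x = 3: [0↦7, 1↦9, 2↦7, 3↦1, 4↦2, 5↦10, 6↦3, 7↦3, 8↦10, 9↦2, 10↦1]  zeros at y ∈ ∅
  x = 4: [0↦2, 1↦5, 2↦4, 3↦10, 4↦1, 5↦10, 6↦4, 7↦5, 8↦2, 9↦6, 10↦6]  zeros at y ∈ ∅
  x = 5: [0↦6, 1↦10, 2↦10, 3↦6, 4↦9, 5↦8, 6↦3, 7↦5, 8↦3, 9↦8, 10↦9]  zeros at y ∈ ∅
  x = 6: [0↦8, 1↦2, 2↦3, 3↦0, 4↦4, 5↦4, 6↦0, 7↦3, 8↦2, 9↦8, 10↦10]  zeros at y ∈ {3, 6}
  x = 7: [0↦8, 1↦3, 2↦5, 3↦3, 4↦8, 5↦9, 6↦6, 7↦10, 8↦10, 9↦6, 10↦9]  zeros at y ∈ ∅
  x = 8: [0↦6, 1↦2, 2↦5, 3↦4, 4↦10, 5↦1, 6↦10, 7↦4, 8↦5, 9↦2, 10↦6]  zeros at y ∈ ∅
  x = 9: [0↦2, 1↦10, 2↦3, 3↦3, 4↦10, 5↦2, 6↦1, 7↦7, 8↦9, 9↦7, 10↦1]  zeros at y ∈ ∅
  x = 10: [0↦7, 1↦5, 2↦10, 3↦0, 4↦8, 5↦1, 6↦1, 7↦8, 8↦0, 9↦10, 10↦5]  zeros at y ∈ {3, 8}
Collecting zeros: affine points = {(0, 8), (0, 9), (1, 0), (1, 1), (2, 1), (2, 6), (6, 3), (6, 6), (10, 3), (10, 8)}.
Total count |C(F_11)_aff| = 10.


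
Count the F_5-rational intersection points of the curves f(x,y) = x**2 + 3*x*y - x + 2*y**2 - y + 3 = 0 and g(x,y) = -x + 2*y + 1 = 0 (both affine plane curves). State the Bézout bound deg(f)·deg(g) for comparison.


Common zeros: ∅; count = 0; Bézout bound = 2.

deg(f) = 2, deg(g) = 1, so Bézout bound = 2.
Scan x ∈ F_5. For each x, list the y ∈ F_5 with f(x, y) ≡ 0 and those with g(x, y) ≡ 0 (mod 5); the common zeros in that column are the intersection.
  x = 0: f ≡ 0 at y ∈ ∅; g ≡ 0 at y ∈ {2}; common: ∅.
  x = 1: f ≡ 0 at y ∈ {2}; g ≡ 0 at y ∈ {0}; common: ∅.
  x = 2: f ≡ 0 at y ∈ {0}; g ≡ 0 at y ∈ {3}; common: ∅.
  x = 3: f ≡ 0 at y ∈ ∅; g ≡ 0 at y ∈ {1}; common: ∅.
  x = 4: f ≡ 0 at y ∈ {0, 2}; g ≡ 0 at y ∈ {4}; common: ∅.
Collecting: common zeros = ∅, so the count is 0.
Comparison with the Bézout bound: 0 ≤ 2 = deg(f)·deg(g), as expected for curves with no common component (the affine F_5-count falls short of the bound because intersections may lie at infinity, over extension fields, or carry multiplicity).


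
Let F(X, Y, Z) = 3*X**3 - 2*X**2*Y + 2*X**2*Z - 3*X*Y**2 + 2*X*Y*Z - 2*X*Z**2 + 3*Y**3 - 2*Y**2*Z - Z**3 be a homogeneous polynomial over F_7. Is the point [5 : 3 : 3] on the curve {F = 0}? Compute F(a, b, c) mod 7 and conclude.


F(5,3,3) ≡ 2 (mod 7); P is NOT on the curve.

Evaluate F(5, 3, 3) term-by-term (mod 7).
  3*X**3 ↦ 3·125·1·1 = 375
  -2*X**2*Y ↦ -2·25·3·1 = -150
  2*X**2*Z ↦ 2·25·1·3 = 150
  -3*X*Y**2 ↦ -3·5·9·1 = -135
  2*X*Y*Z ↦ 2·5·3·3 = 90
  -2*X*Z**2 ↦ -2·5·1·9 = -90
  3*Y**3 ↦ 3·1·27·1 = 81
  -2*Y**2*Z ↦ -2·1·9·3 = -54
  -Z**3 ↦ -1·1·1·27 = -27
Sum: F(5, 3, 3) = (375) + (-150) + (150) + (-135) + (90) + (-90) + (81) + (-54) + (-27) = 240.
Reducing mod 7: 240 ≡ 2 (mod 7).
Since F(a, b, c) ≡ 2 ≠ 0 (mod 7), P does NOT lie on the curve.


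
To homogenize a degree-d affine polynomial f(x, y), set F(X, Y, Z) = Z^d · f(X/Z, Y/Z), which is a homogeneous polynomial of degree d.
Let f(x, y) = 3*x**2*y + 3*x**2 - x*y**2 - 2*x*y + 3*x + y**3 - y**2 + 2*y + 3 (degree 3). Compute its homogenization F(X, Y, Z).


F(X, Y, Z) = 3*X**2*Y + 3*X**2*Z - X*Y**2 - 2*X*Y*Z + 3*X*Z**2 + Y**3 - Y**2*Z + 2*Y*Z**2 + 3*Z**3

deg(f) = 3.
Substitute x = X/Z, y = Y/Z into f, then multiply by Z^3.
  monomial 3·x^2·y^1 ↦ 3·X^2·Y^1·Z^0.
  monomial 3·x^2·y^0 ↦ 3·X^2·Y^0·Z^1.
  monomial -1·x^1·y^2 ↦ -1·X^1·Y^2·Z^0.
  monomial -2·x^1·y^1 ↦ -2·X^1·Y^1·Z^1.
  monomial 3·x^1·y^0 ↦ 3·X^1·Y^0·Z^2.
  monomial 1·x^0·y^3 ↦ 1·X^0·Y^3·Z^0.
  monomial -1·x^0·y^2 ↦ -1·X^0·Y^2·Z^1.
  monomial 2·x^0·y^1 ↦ 2·X^0·Y^1·Z^2.
  monomial 3·x^0·y^0 ↦ 3·X^0·Y^0·Z^3.
Collecting: F(X, Y, Z) = 3*X**2*Y + 3*X**2*Z - X*Y**2 - 2*X*Y*Z + 3*X*Z**2 + Y**3 - Y**2*Z + 2*Y*Z**2 + 3*Z**3.


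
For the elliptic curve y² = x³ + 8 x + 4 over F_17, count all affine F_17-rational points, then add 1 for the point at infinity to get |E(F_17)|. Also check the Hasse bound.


Affine points = {(0, 2), (0, 15), (1, 8), (1, 9), (3, 2), (3, 15), (4, 7), (4, 10), (5, 4), (5, 13), (6, 8), (6, 9), (8, 6), (8, 11), (10, 8), (10, 9), (12, 3), (12, 14), (14, 2), (14, 15)}; affine count = 20; |E(F_17)| = 21.

Discriminant check: Δ ∝ 4a³ + 27b² = 4·8³ + 27·4² = 4·512 + 27·16 ≡ 15 (mod 17). Nonzero ⇒ E is nonsingular.
For each x ∈ F_17, compute rhs = x³ + 8·x + 4 mod 17, then count y ∈ F_17 with y² ≡ rhs.
  x = 0: rhs = 4, matching y values: 2, 15 (2 points).
  x = 1: rhs = 13, matching y values: 8, 9 (2 points).
  x = 2: rhs = 11, matching y values: none (0 points).
  x = 3: rhs = 4, matching y values: 2, 15 (2 points).
  x = 4: rhs = 15, matching y values: 7, 10 (2 points).
  x = 5: rhs = 16, matching y values: 4, 13 (2 points).
  x = 6: rhs = 13, matching y values: 8, 9 (2 points).
  x = 7: rhs = 12, matching y values: none (0 points).
  x = 8: rhs = 2, matching y values: 6, 11 (2 points).
  x = 9: rhs = 6, matching y values: none (0 points).
  x = 10: rhs = 13, matching y values: 8, 9 (2 points).
  x = 11: rhs = 12, matching y values: none (0 points).
  x = 12: rhs = 9, matching y values: 3, 14 (2 points).
  x = 13: rhs = 10, matching y values: none (0 points).
  x = 14: rhs = 4, matching y values: 2, 15 (2 points).
  x = 15: rhs = 14, matching y values: none (0 points).
  x = 16: rhs = 12, matching y values: none (0 points).
Total affine count: 20.
Full point count |E(F_17)| = 20 + 1 = 21.
Hasse bound: |21 − (17+1)| = |3| = 3 ≤ 2√17 ≈ 8.2462 ✓.


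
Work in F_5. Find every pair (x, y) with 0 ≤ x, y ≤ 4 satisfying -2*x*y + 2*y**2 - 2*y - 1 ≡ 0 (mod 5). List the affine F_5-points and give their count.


Affine F_5-points: {(1, 3), (1, 4), (2, 1), (2, 2)}; count = 4.

For each of the 25 pairs (x, y) ∈ F_5², evaluate f(x, y) mod 5. Record the zeros.
  x = 0: [0↦4, 1↦4, 2↦3, 3↦1, 4↦3]  zeros at y ∈ ∅
  x = 1: [0↦4, 1↦2, 2↦4, 3↦0, 4↦0]  zeros at y ∈ {3, 4}
  x = 2: [0↦4, 1↦0, 2↦0, 3↦4, 4↦2]  zeros at y ∈ {1, 2}
  x = 3: [0↦4, 1↦3, 2↦1, 3↦3, 4↦4]  zeros at y ∈ ∅
  x = 4: [0↦4, 1↦1, 2↦2, 3↦2, 4↦1]  zeros at y ∈ ∅
Collecting zeros: affine points = {(1, 3), (1, 4), (2, 1), (2, 2)}.
Total count |C(F_5)_aff| = 4.


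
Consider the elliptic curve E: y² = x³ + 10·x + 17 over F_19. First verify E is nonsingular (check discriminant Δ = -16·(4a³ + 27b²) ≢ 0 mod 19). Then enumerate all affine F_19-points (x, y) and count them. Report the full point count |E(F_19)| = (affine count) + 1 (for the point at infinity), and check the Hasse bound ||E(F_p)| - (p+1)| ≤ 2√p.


Affine points = {(0, 6), (0, 13), (1, 3), (1, 16), (2, 8), (2, 11), (3, 6), (3, 13), (4, 8), (4, 11), (8, 1), (8, 18), (9, 0), (13, 8), (13, 11), (16, 6), (16, 13), (18, 5), (18, 14)}; affine count = 19; |E(F_19)| = 20.

Discriminant check: Δ ∝ 4a³ + 27b² = 4·10³ + 27·17² = 4·1000 + 27·289 ≡ 4 (mod 19). Nonzero ⇒ E is nonsingular.
For each x ∈ F_19, compute rhs = x³ + 10·x + 17 mod 19, then count y ∈ F_19 with y² ≡ rhs.
  x = 0: rhs = 17, matching y values: 6, 13 (2 points).
  x = 1: rhs = 9, matching y values: 3, 16 (2 points).
  x = 2: rhs = 7, matching y values: 8, 11 (2 points).
  x = 3: rhs = 17, matching y values: 6, 13 (2 points).
  x = 4: rhs = 7, matching y values: 8, 11 (2 points).
  x = 5: rhs = 2, matching y values: none (0 points).
  x = 6: rhs = 8, matching y values: none (0 points).
  x = 7: rhs = 12, matching y values: none (0 points).
  x = 8: rhs = 1, matching y values: 1, 18 (2 points).
  x = 9: rhs = 0, matching y values: 0 (1 points).
  x = 10: rhs = 15, matching y values: none (0 points).
  x = 11: rhs = 14, matching y values: none (0 points).
  x = 12: rhs = 3, matching y values: none (0 points).
  x = 13: rhs = 7, matching y values: 8, 11 (2 points).
  x = 14: rhs = 13, matching y values: none (0 points).
  x = 15: rhs = 8, matching y values: none (0 points).
  x = 16: rhs = 17, matching y values: 6, 13 (2 points).
  x = 17: rhs = 8, matching y values: none (0 points).
  x = 18: rhs = 6, matching y values: 5, 14 (2 points).
Total affine count: 19.
Full point count |E(F_19)| = 19 + 1 = 20.
Hasse bound: |20 − (19+1)| = |0| = 0 ≤ 2√19 ≈ 8.7178 ✓.
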